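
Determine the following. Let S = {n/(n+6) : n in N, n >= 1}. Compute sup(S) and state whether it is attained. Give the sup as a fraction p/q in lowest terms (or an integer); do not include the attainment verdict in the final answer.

Analysis:
- Values: 1/7, 1/4, 1/3, 2/5, ... strictly increasing.
- Minimum is 1/7 (n=1); inf = 1/7 (attained).
- n/(n+6) = 1 - 6/(n+6) -> 1 from below as n -> infinity, and never equals 1.
- So sup = 1 (not attained).
Conclusion: sup(S) = 1, not attained in S.

1


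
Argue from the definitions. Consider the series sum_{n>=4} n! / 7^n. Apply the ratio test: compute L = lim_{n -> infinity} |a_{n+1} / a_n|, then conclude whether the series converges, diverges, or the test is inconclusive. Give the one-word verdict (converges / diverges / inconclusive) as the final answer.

Let a_n denote the general term. Form the ratio a_{n+1}/a_n and simplify:
a_{n+1}/a_n = n/7 + 1/7
Take the limit as n -> infinity: L = infinity.
Since L = infinity > 1 (or L = infinity), the ratio test implies the series diverges.

diverges


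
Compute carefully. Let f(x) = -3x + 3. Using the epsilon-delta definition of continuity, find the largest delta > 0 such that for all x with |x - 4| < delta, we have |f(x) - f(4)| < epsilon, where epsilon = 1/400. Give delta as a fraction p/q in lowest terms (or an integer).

We compute f(4) = -3*(4) + 3 = -9.
|f(x) - f(4)| = |-3x + 3 - (-9)| = |-3(x - 4)| = 3|x - 4|.
We need 3|x - 4| < 1/400, i.e. |x - 4| < 1/400 / 3 = 1/1200.
So any delta <= 1/1200 works. Conversely, if delta > 1/1200, then x = 4 + 1/1200 satisfies |x - 4| = 1/1200 < delta but |f(x) - f(4)| = 3 * 1/1200 = 1/400, which is not < 1/400; so no larger delta works.
Hence the largest such delta is 1/1200.

1/1200


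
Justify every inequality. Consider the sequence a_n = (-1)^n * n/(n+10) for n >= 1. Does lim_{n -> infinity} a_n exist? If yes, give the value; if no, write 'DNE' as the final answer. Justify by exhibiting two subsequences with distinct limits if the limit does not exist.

Examine the behaviour of a_n along subsequences.
a_{2k} = 2k/(2k+10) -> 1. a_{2k+1} = -(2k+1)/(2k+11) -> -1.
Since these two subsequential limits are 1 and -1, distinct, the full sequence cannot converge (a convergent sequence has all subsequences tending to the same limit). So lim a_n does not exist.

DNE


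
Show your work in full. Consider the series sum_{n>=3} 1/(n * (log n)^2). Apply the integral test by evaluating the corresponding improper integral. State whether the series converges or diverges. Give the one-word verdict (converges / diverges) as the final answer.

Let f(x) = 1/(x*log(x)^2). Then f is positive, continuous, and decreasing on [3, infinity), so the integral test applies.
Compute the improper integral int_{3}^infinity f(x) dx:
  antiderivative F(x) = -1/log(x).
  F(x) -> 0 as x -> infinity.  int = 0 - F(3) = 1/log(3) < infinity. By the integral test, the series converges.

converges


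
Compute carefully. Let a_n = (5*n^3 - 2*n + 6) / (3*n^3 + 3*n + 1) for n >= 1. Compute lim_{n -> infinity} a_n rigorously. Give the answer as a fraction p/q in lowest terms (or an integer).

Divide numerator and denominator by n^3, the highest power:
numerator / n^3 = 5 - 2/n^2 + 6/n^3
denominator / n^3 = 3 + 3/n^2 + n^(-3)
As n -> infinity, all terms of the form c/n^k (k >= 1) tend to 0.
So numerator / n^3 -> 5 and denominator / n^3 -> 3.
Therefore lim a_n = 5/3.

5/3


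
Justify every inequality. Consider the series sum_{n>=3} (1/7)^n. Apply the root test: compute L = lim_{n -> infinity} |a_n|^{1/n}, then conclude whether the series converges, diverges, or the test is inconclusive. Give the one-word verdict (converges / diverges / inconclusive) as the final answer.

Let a_n denote the general term. Form |a_n|^(1/n) and simplify:
|a_n|^(1/n) = 1/7
Take the limit as n -> infinity: L = 1/7.
Since L = 1/7 < 1, the root test implies convergence.

converges


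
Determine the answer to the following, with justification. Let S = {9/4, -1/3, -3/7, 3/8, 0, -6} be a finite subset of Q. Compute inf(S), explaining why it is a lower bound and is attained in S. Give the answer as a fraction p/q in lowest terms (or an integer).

S is finite, so inf(S) = min(S).
Sorted increasing:
-6, -3/7, -1/3, 0, 3/8, 9/4
The extremum is -6.
For every x in S, x >= -6. And -6 is in S, so it is attained.
Therefore inf(S) = -6.

-6


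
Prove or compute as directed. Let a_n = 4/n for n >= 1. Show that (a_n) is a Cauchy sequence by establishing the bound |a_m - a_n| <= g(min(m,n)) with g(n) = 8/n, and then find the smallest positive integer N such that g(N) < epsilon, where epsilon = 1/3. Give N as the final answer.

For any m, n >= 1, by the triangle inequality:
|a_m - a_n| = |4/m - 4/n| <= 4*1/m + 4*1/n <= 8/min(m,n).
So g(n) = 8/n bounds the Cauchy difference. Since g(n) -> 0, (a_n) is Cauchy.
Now solve g(N) < 1/3: 8/N < 1/3 <=> N > 8 / (1/3) = 24.
The smallest integer strictly greater than 24 is N = 25.
Check: g(25) = 8/25 = 8/25 < 1/3; g(24) = 1/3 >= 1/3. So N = 25.

25


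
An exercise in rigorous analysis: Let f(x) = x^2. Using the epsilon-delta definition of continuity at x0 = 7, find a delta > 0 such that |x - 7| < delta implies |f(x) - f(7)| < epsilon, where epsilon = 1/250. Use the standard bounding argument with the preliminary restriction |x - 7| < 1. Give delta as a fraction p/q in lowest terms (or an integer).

Factor: |x^2 - (7)^2| = |x - 7| * |x + 7|.
Impose |x - 7| < 1 first. Then |x + 7| = |(x - 7) + 2*(7)| <= |x - 7| + 2*|7| < 1 + 14 = 15.
So |x^2 - (7)^2| < delta * 15.
We need delta * 15 <= 1/250, i.e. delta <= 1/250/15 = 1/3750.
Since 1/3750 < 1, this is tighter than 1; take delta = 1/3750.
So delta = 1/3750 works.

1/3750


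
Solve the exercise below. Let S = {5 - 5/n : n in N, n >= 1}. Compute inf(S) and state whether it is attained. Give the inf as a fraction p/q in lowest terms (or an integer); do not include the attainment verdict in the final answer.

Analysis:
- Values: 0, 5/2, 10/3, 15/4, ... strictly increasing.
- Minimum is 0 (n=1); inf = 0 (attained).
- 5 - 5/n -> 5 from below; sup = 5, not attained.
Conclusion: inf(S) = 0, attained in S.

0


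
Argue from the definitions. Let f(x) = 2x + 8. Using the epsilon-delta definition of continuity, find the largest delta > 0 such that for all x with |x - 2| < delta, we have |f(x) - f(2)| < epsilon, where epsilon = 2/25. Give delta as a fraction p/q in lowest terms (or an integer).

We compute f(2) = 2*(2) + 8 = 12.
|f(x) - f(2)| = |2x + 8 - (12)| = |2(x - 2)| = 2|x - 2|.
We need 2|x - 2| < 2/25, i.e. |x - 2| < 2/25 / 2 = 1/25.
So any delta <= 1/25 works. Conversely, if delta > 1/25, then x = 2 + 1/25 satisfies |x - 2| = 1/25 < delta but |f(x) - f(2)| = 2 * 1/25 = 2/25, which is not < 2/25; so no larger delta works.
Hence the largest such delta is 1/25.

1/25


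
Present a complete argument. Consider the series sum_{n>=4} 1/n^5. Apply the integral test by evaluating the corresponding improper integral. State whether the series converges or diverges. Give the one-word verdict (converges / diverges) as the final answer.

Let f(x) = x^(-5). Then f is positive, continuous, and decreasing on [4, infinity), so the integral test applies.
Compute the improper integral int_{4}^infinity f(x) dx:
  antiderivative F(x) = -1/(4*x^4).
  As x -> infinity, F(x) -> 0 (since p = 5 > 1).
  So int = F(infinity) - F(4) = 0 - (-1/1024) = 1/1024.
  Finite, so by the integral test, the series converges.

converges


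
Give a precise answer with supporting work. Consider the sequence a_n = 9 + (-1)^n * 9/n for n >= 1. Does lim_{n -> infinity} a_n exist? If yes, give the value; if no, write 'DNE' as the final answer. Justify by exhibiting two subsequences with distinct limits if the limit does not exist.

Examine the behaviour of a_n along subsequences.
Even-n subsequence a_{2k} = 9 + 9/(2k) -> 9. Odd-n subsequence a_{2k+1} = 9 - 9/(2k+1) -> 9. Both tend to 9, which suggests the limit is 9; verify directly.
|a_n - 9| = |(-1)^n * 9/n| = 9/n for every n >= 1.
Given epsilon > 0, choose a positive integer N > 9/epsilon. Then for all n >= N, |a_n - 9| = 9/n <= 9/N < epsilon.
So by the definition of the limit, lim a_n exists and equals 9.

9


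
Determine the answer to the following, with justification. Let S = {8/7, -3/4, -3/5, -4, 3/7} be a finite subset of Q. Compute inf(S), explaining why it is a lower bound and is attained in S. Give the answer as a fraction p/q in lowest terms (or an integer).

S is finite, so inf(S) = min(S).
Sorted increasing:
-4, -3/4, -3/5, 3/7, 8/7
The extremum is -4.
For every x in S, x >= -4. And -4 is in S, so it is attained.
Therefore inf(S) = -4.

-4


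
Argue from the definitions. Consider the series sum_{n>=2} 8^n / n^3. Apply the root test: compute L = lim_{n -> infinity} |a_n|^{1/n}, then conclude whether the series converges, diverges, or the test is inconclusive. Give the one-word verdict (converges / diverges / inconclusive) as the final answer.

Let a_n denote the general term. Form |a_n|^(1/n) and simplify:
|a_n|^(1/n) = 8/n^(3/n)
Take the limit as n -> infinity: L = 8.
Since L = 8 > 1, the root test implies divergence.

diverges


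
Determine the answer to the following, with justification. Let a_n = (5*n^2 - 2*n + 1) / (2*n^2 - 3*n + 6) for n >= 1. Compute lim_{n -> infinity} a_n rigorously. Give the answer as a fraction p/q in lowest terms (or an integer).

Divide numerator and denominator by n^2, the highest power:
numerator / n^2 = 5 - 2/n + n^(-2)
denominator / n^2 = 2 - 3/n + 6/n^2
As n -> infinity, all terms of the form c/n^k (k >= 1) tend to 0.
So numerator / n^2 -> 5 and denominator / n^2 -> 2.
Therefore lim a_n = 5/2.

5/2


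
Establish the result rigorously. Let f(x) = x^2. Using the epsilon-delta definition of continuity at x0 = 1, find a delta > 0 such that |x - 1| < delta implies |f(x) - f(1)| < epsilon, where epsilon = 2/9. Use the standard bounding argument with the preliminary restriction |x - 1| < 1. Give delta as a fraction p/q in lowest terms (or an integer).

Factor: |x^2 - (1)^2| = |x - 1| * |x + 1|.
Impose |x - 1| < 1 first. Then |x + 1| = |(x - 1) + 2*(1)| <= |x - 1| + 2*|1| < 1 + 2 = 3.
So |x^2 - (1)^2| < delta * 3.
We need delta * 3 <= 2/9, i.e. delta <= 2/9/3 = 2/27.
Since 2/27 < 1, this is tighter than 1; take delta = 2/27.
So delta = 2/27 works.

2/27


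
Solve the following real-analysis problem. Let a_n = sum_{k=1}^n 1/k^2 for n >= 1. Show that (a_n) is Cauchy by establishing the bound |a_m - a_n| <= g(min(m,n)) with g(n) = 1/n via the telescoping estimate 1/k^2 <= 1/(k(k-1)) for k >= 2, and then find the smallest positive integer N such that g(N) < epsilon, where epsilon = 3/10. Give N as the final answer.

For m > n >= 1: |a_m - a_n| = sum_{k=n+1}^m 1/k^2.
Use 1/k^2 <= 1/(k(k-1)) = 1/(k-1) - 1/k for k >= 2:
sum_{k=n+1}^m 1/k^2 <= sum_{k=n+1}^m (1/(k-1) - 1/k) = 1/n - 1/m <= 1/n.
By symmetry the same bound holds with n,m swapped, so |a_m - a_n| <= 1/min(m,n) = g(min(m,n)). Since g(n) -> 0, (a_n) is Cauchy.
Now solve g(N) < 3/10: 1/N < 3/10 <=> N > 1/(3/10) = 10/3.
The smallest integer strictly greater than 10/3 is N = 4.
Check: g(4) = 1/4 < 3/10; g(3) = 1/3 >= 3/10. So N = 4.

4


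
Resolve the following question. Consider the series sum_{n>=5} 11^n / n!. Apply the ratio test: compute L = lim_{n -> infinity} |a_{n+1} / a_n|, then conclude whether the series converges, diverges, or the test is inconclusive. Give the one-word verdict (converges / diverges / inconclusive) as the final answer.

Let a_n denote the general term. Form the ratio a_{n+1}/a_n and simplify:
a_{n+1}/a_n = 11/(n + 1)
Take the limit as n -> infinity: L = 0.
Since L = 0 < 1, the ratio test implies the series converges.

converges


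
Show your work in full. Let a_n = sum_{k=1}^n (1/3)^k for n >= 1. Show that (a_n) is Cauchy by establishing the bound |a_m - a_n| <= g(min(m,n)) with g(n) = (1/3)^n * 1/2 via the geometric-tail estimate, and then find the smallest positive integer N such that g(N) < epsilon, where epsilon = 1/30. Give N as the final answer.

For m > n >= 1: |a_m - a_n| = sum_{k=n+1}^m (1/3)^k < sum_{k=n+1}^infinity (1/3)^k = (1/3)^(n+1) / (1 - 1/3) = (1/3)^n * (1/3) * (3/2) = (1/3)^n * 1/2.
So g(n) = (1/3)^n / 2. Since g(n) -> 0, (a_n) is Cauchy.
Now solve g(N) < 1/30: (1/3)^N / 2 < 1/30 <=> 3^N > 1 / (2 * 1/30) = 15.
Check powers of 3: 3^2 = 9 <= 15, 3^3 = 27 > 15.
So the smallest such N is 3. Check: g(3) = 1/(2 * 27) = 1/54 < 1/30.

3


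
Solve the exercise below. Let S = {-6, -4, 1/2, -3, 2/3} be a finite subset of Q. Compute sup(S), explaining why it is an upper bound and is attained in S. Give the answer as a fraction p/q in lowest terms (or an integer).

S is finite, so sup(S) = max(S).
Sorted decreasing:
2/3, 1/2, -3, -4, -6
The extremum is 2/3.
For every x in S, x <= 2/3. And 2/3 is in S, so it is attained.
Therefore sup(S) = 2/3.

2/3


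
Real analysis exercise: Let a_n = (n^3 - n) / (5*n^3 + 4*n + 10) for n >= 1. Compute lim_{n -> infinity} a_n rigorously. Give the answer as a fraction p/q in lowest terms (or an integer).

Divide numerator and denominator by n^3, the highest power:
numerator / n^3 = 1 - 1/n^2
denominator / n^3 = 5 + 4/n^2 + 10/n^3
As n -> infinity, all terms of the form c/n^k (k >= 1) tend to 0.
So numerator / n^3 -> 1 and denominator / n^3 -> 5.
Therefore lim a_n = 1/5.

1/5


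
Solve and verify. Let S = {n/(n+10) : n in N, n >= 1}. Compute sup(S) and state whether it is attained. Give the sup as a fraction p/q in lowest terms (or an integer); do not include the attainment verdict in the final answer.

Analysis:
- Values: 1/11, 1/6, 3/13, 2/7, ... strictly increasing.
- Minimum is 1/11 (n=1); inf = 1/11 (attained).
- n/(n+10) = 1 - 10/(n+10) -> 1 from below as n -> infinity, and never equals 1.
- So sup = 1 (not attained).
Conclusion: sup(S) = 1, not attained in S.

1


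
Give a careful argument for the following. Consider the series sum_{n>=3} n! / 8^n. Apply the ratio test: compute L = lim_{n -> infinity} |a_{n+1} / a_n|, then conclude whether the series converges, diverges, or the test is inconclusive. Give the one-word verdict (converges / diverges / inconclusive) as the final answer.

Let a_n denote the general term. Form the ratio a_{n+1}/a_n and simplify:
a_{n+1}/a_n = n/8 + 1/8
Take the limit as n -> infinity: L = infinity.
Since L = infinity > 1 (or L = infinity), the ratio test implies the series diverges.

diverges


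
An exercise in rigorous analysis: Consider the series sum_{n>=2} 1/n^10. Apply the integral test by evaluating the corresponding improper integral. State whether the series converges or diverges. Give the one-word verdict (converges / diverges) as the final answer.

Let f(x) = x^(-10). Then f is positive, continuous, and decreasing on [2, infinity), so the integral test applies.
Compute the improper integral int_{2}^infinity f(x) dx:
  antiderivative F(x) = -1/(9*x^9).
  As x -> infinity, F(x) -> 0 (since p = 10 > 1).
  So int = F(infinity) - F(2) = 0 - (-1/4608) = 1/4608.
  Finite, so by the integral test, the series converges.

converges


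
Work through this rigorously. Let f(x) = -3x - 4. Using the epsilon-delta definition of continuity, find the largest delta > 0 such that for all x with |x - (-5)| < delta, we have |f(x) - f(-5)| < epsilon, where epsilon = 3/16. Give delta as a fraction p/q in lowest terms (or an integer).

We compute f(-5) = -3*(-5) - 4 = 11.
|f(x) - f(-5)| = |-3x - 4 - (11)| = |-3(x - (-5))| = 3|x - (-5)|.
We need 3|x - (-5)| < 3/16, i.e. |x - (-5)| < 3/16 / 3 = 1/16.
So any delta <= 1/16 works. Conversely, if delta > 1/16, then x = -5 + 1/16 satisfies |x - (-5)| = 1/16 < delta but |f(x) - f(-5)| = 3 * 1/16 = 3/16, which is not < 3/16; so no larger delta works.
Hence the largest such delta is 1/16.

1/16


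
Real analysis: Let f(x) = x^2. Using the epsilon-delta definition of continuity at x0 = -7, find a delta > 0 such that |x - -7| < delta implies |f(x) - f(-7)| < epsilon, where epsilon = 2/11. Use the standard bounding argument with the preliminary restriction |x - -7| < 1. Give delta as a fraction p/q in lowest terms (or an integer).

Factor: |x^2 - (-7)^2| = |x - -7| * |x + -7|.
Impose |x - -7| < 1 first. Then |x + -7| = |(x - -7) + 2*(-7)| <= |x - -7| + 2*|-7| < 1 + 14 = 15.
So |x^2 - (-7)^2| < delta * 15.
We need delta * 15 <= 2/11, i.e. delta <= 2/11/15 = 2/165.
Since 2/165 < 1, this is tighter than 1; take delta = 2/165.
So delta = 2/165 works.

2/165


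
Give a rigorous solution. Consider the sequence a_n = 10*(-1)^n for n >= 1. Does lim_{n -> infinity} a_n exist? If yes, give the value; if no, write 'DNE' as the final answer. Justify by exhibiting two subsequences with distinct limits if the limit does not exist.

Examine the behaviour of a_n along subsequences.
Even-n subsequence a_{2k} = 10 -> 10. Odd-n subsequence a_{2k+1} = -10 -> -10.
Since these two subsequential limits are 10 and -10, distinct, the full sequence cannot converge (a convergent sequence has all subsequences tending to the same limit). So lim a_n does not exist.

DNE


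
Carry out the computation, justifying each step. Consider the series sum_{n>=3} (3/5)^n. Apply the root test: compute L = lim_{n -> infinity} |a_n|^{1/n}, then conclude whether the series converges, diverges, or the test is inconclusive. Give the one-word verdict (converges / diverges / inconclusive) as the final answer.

Let a_n denote the general term. Form |a_n|^(1/n) and simplify:
|a_n|^(1/n) = 3/5
Take the limit as n -> infinity: L = 3/5.
Since L = 3/5 < 1, the root test implies convergence.

converges


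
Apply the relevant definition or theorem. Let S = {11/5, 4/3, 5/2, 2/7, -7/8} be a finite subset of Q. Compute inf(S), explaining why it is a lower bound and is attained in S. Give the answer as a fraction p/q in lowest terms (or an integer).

S is finite, so inf(S) = min(S).
Sorted increasing:
-7/8, 2/7, 4/3, 11/5, 5/2
The extremum is -7/8.
For every x in S, x >= -7/8. And -7/8 is in S, so it is attained.
Therefore inf(S) = -7/8.

-7/8


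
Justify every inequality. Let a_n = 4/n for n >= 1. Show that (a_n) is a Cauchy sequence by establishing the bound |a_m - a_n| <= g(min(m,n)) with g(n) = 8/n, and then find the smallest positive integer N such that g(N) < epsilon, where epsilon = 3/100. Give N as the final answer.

For any m, n >= 1, by the triangle inequality:
|a_m - a_n| = |4/m - 4/n| <= 4*1/m + 4*1/n <= 8/min(m,n).
So g(n) = 8/n bounds the Cauchy difference. Since g(n) -> 0, (a_n) is Cauchy.
Now solve g(N) < 3/100: 8/N < 3/100 <=> N > 8 / (3/100) = 800/3.
The smallest integer strictly greater than 800/3 is N = 267.
Check: g(267) = 8/267 = 8/267 < 3/100; g(266) = 4/133 >= 3/100. So N = 267.

267


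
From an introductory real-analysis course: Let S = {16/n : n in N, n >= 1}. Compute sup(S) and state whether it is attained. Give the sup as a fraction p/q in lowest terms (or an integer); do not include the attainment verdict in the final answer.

Analysis:
- Values: 16, 8, 16/3, 4, ... strictly decreasing.
- The maximum is 16 (n=1); sup = 16 (attained).
- The set is bounded below by 0; 16/n -> 0 so 0 is the greatest lower bound.
- 0 is not in the set, so inf = 0 is not attained.
Conclusion: sup(S) = 16, attained in S.

16


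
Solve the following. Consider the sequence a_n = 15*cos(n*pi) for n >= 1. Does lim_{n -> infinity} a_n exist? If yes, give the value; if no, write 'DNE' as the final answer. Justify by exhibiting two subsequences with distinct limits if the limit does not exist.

Examine the behaviour of a_n along subsequences.
cos(n*pi) = (-1)^n, so a_n = 15*(-1)^n. a_{2k} = 15 -> 15. a_{2k+1} = -15 -> -15.
Since these two subsequential limits are 15 and -15, distinct, the full sequence cannot converge (a convergent sequence has all subsequences tending to the same limit). So lim a_n does not exist.

DNE


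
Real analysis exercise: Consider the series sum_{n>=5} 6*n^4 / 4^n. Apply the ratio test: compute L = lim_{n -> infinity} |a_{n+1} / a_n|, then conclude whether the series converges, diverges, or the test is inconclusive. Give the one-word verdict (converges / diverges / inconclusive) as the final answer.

Let a_n denote the general term. Form the ratio a_{n+1}/a_n and simplify:
a_{n+1}/a_n = (n + 1)^4/(4*n^4)
Take the limit as n -> infinity: L = 1/4.
Since L = 1/4 < 1, the ratio test implies the series converges.

converges


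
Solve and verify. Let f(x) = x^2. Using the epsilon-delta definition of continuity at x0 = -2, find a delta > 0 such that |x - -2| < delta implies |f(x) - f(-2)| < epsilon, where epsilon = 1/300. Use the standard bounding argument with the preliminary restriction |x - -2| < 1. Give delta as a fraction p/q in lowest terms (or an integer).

Factor: |x^2 - (-2)^2| = |x - -2| * |x + -2|.
Impose |x - -2| < 1 first. Then |x + -2| = |(x - -2) + 2*(-2)| <= |x - -2| + 2*|-2| < 1 + 4 = 5.
So |x^2 - (-2)^2| < delta * 5.
We need delta * 5 <= 1/300, i.e. delta <= 1/300/5 = 1/1500.
Since 1/1500 < 1, this is tighter than 1; take delta = 1/1500.
So delta = 1/1500 works.

1/1500


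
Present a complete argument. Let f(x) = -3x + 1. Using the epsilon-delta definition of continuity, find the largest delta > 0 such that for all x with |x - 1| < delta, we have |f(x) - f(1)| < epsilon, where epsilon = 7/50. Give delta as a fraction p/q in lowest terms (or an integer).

We compute f(1) = -3*(1) + 1 = -2.
|f(x) - f(1)| = |-3x + 1 - (-2)| = |-3(x - 1)| = 3|x - 1|.
We need 3|x - 1| < 7/50, i.e. |x - 1| < 7/50 / 3 = 7/150.
So any delta <= 7/150 works. Conversely, if delta > 7/150, then x = 1 + 7/150 satisfies |x - 1| = 7/150 < delta but |f(x) - f(1)| = 3 * 7/150 = 7/50, which is not < 7/50; so no larger delta works.
Hence the largest such delta is 7/150.

7/150


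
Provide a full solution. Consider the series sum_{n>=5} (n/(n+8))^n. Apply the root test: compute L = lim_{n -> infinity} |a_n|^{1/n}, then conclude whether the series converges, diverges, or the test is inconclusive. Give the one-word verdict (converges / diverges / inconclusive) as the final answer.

Let a_n denote the general term. Form |a_n|^(1/n) and simplify:
|a_n|^(1/n) = n/(n + 8)
Take the limit as n -> infinity: L = 1.
Since L = 1, the root test is inconclusive. (In fact a_n = (n/(n+8))^n -> e^(-8) != 0, so the nth-term test shows divergence; but the root test itself gives no conclusion.)

inconclusive


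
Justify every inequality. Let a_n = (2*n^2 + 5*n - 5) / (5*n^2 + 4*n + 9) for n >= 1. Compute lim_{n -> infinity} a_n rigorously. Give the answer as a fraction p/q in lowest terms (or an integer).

Divide numerator and denominator by n^2, the highest power:
numerator / n^2 = 2 + 5/n - 5/n^2
denominator / n^2 = 5 + 4/n + 9/n^2
As n -> infinity, all terms of the form c/n^k (k >= 1) tend to 0.
So numerator / n^2 -> 2 and denominator / n^2 -> 5.
Therefore lim a_n = 2/5.

2/5


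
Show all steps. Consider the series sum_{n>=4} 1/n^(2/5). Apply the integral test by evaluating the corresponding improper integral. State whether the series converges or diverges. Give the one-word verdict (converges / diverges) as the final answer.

Let f(x) = x^(-2/5). Then f is positive, continuous, and decreasing on [4, infinity), so the integral test applies.
Compute the improper integral int_{4}^infinity f(x) dx:
  antiderivative F(x) = 5*x^(3/5)/3.
  As x -> infinity, F(x) -> infinity (since p = 2/5 < 1).
  So the integral diverges. By the integral test, the series diverges.

diverges


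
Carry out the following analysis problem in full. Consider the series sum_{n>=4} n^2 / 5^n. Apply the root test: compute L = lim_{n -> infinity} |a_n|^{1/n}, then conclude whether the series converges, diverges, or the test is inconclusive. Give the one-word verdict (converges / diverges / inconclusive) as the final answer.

Let a_n denote the general term. Form |a_n|^(1/n) and simplify:
|a_n|^(1/n) = n^(2/n)/5
Take the limit as n -> infinity: L = 1/5.
Since L = 1/5 < 1, the root test implies convergence.

converges


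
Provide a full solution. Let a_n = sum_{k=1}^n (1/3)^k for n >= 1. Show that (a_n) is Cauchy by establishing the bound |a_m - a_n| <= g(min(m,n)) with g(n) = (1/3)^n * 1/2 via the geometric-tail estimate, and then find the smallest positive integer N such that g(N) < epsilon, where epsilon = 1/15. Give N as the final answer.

For m > n >= 1: |a_m - a_n| = sum_{k=n+1}^m (1/3)^k < sum_{k=n+1}^infinity (1/3)^k = (1/3)^(n+1) / (1 - 1/3) = (1/3)^n * (1/3) * (3/2) = (1/3)^n * 1/2.
So g(n) = (1/3)^n / 2. Since g(n) -> 0, (a_n) is Cauchy.
Now solve g(N) < 1/15: (1/3)^N / 2 < 1/15 <=> 3^N > 1 / (2 * 1/15) = 15/2.
Check powers of 3: 3^1 = 3 <= 15/2, 3^2 = 9 > 15/2.
So the smallest such N is 2. Check: g(2) = 1/(2 * 9) = 1/18 < 1/15.

2


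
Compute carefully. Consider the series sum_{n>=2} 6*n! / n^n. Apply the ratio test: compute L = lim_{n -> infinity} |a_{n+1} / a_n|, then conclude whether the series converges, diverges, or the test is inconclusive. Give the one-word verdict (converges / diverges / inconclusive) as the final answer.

Let a_n denote the general term. Form the ratio a_{n+1}/a_n and simplify:
a_{n+1}/a_n = (n/(n + 1))^n
Take the limit as n -> infinity: L = exp(-1).
Since L = exp(-1) < 1, the ratio test implies the series converges.

converges


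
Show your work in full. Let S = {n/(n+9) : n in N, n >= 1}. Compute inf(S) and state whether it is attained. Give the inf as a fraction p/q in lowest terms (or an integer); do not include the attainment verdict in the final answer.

Analysis:
- Values: 1/10, 2/11, 1/4, 4/13, ... strictly increasing.
- Minimum is 1/10 (n=1); inf = 1/10 (attained).
- n/(n+9) = 1 - 9/(n+9) -> 1 from below as n -> infinity, and never equals 1.
- So sup = 1 (not attained).
Conclusion: inf(S) = 1/10, attained in S.

1/10


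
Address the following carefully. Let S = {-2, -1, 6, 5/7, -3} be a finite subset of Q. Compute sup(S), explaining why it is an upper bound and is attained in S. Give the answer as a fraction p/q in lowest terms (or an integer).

S is finite, so sup(S) = max(S).
Sorted decreasing:
6, 5/7, -1, -2, -3
The extremum is 6.
For every x in S, x <= 6. And 6 is in S, so it is attained.
Therefore sup(S) = 6.

6


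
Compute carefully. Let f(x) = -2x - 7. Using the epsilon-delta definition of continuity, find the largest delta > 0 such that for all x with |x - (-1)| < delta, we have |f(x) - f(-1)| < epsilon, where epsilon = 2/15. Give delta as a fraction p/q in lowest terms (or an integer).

We compute f(-1) = -2*(-1) - 7 = -5.
|f(x) - f(-1)| = |-2x - 7 - (-5)| = |-2(x - (-1))| = 2|x - (-1)|.
We need 2|x - (-1)| < 2/15, i.e. |x - (-1)| < 2/15 / 2 = 1/15.
So any delta <= 1/15 works. Conversely, if delta > 1/15, then x = -1 + 1/15 satisfies |x - (-1)| = 1/15 < delta but |f(x) - f(-1)| = 2 * 1/15 = 2/15, which is not < 2/15; so no larger delta works.
Hence the largest such delta is 1/15.

1/15


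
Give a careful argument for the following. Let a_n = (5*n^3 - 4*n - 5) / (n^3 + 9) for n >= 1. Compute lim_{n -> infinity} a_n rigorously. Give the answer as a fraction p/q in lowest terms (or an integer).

Divide numerator and denominator by n^3, the highest power:
numerator / n^3 = 5 - 4/n^2 - 5/n^3
denominator / n^3 = 1 + 9/n^3
As n -> infinity, all terms of the form c/n^k (k >= 1) tend to 0.
So numerator / n^3 -> 5 and denominator / n^3 -> 1.
Therefore lim a_n = 5.

5


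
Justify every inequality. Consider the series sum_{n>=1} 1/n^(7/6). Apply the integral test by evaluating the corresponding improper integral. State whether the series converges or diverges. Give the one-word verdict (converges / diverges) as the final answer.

Let f(x) = x^(-7/6). Then f is positive, continuous, and decreasing on [1, infinity), so the integral test applies.
Compute the improper integral int_{1}^infinity f(x) dx:
  antiderivative F(x) = -6/x^(1/6).
  As x -> infinity, F(x) -> 0 (since p = 7/6 > 1).
  So int = F(infinity) - F(1) = 0 - (-6) = 6.
  Finite, so by the integral test, the series converges.

converges


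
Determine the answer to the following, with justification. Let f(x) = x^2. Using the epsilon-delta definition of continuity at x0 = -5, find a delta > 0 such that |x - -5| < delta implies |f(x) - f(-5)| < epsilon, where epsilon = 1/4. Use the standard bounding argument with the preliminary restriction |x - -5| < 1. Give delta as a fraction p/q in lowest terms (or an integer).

Factor: |x^2 - (-5)^2| = |x - -5| * |x + -5|.
Impose |x - -5| < 1 first. Then |x + -5| = |(x - -5) + 2*(-5)| <= |x - -5| + 2*|-5| < 1 + 10 = 11.
So |x^2 - (-5)^2| < delta * 11.
We need delta * 11 <= 1/4, i.e. delta <= 1/4/11 = 1/44.
Since 1/44 < 1, this is tighter than 1; take delta = 1/44.
So delta = 1/44 works.

1/44


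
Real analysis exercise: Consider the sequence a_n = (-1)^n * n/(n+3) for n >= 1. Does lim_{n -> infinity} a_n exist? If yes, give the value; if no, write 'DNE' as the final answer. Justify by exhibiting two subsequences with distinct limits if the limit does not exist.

Examine the behaviour of a_n along subsequences.
a_{2k} = 2k/(2k+3) -> 1. a_{2k+1} = -(2k+1)/(2k+4) -> -1.
Since these two subsequential limits are 1 and -1, distinct, the full sequence cannot converge (a convergent sequence has all subsequences tending to the same limit). So lim a_n does not exist.

DNE


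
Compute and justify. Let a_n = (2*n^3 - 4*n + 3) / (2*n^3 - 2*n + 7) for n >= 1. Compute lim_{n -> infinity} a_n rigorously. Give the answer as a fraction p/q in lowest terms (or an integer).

Divide numerator and denominator by n^3, the highest power:
numerator / n^3 = 2 - 4/n^2 + 3/n^3
denominator / n^3 = 2 - 2/n^2 + 7/n^3
As n -> infinity, all terms of the form c/n^k (k >= 1) tend to 0.
So numerator / n^3 -> 2 and denominator / n^3 -> 2.
Therefore lim a_n = 1.

1


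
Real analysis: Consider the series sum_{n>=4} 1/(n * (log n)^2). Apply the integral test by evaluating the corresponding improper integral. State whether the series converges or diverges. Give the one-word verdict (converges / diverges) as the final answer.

Let f(x) = 1/(x*log(x)^2). Then f is positive, continuous, and decreasing on [4, infinity), so the integral test applies.
Compute the improper integral int_{4}^infinity f(x) dx:
  antiderivative F(x) = -1/log(x).
  F(x) -> 0 as x -> infinity.  int = 0 - F(4) = 1/log(4) < infinity. By the integral test, the series converges.

converges


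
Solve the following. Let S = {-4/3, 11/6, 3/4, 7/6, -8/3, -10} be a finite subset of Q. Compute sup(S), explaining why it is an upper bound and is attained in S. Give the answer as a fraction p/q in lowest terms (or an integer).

S is finite, so sup(S) = max(S).
Sorted decreasing:
11/6, 7/6, 3/4, -4/3, -8/3, -10
The extremum is 11/6.
For every x in S, x <= 11/6. And 11/6 is in S, so it is attained.
Therefore sup(S) = 11/6.

11/6


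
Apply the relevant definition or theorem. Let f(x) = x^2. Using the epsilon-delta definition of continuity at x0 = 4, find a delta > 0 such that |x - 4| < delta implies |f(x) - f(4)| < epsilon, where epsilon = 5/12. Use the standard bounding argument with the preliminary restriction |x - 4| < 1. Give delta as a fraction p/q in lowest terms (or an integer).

Factor: |x^2 - (4)^2| = |x - 4| * |x + 4|.
Impose |x - 4| < 1 first. Then |x + 4| = |(x - 4) + 2*(4)| <= |x - 4| + 2*|4| < 1 + 8 = 9.
So |x^2 - (4)^2| < delta * 9.
We need delta * 9 <= 5/12, i.e. delta <= 5/12/9 = 5/108.
Since 5/108 < 1, this is tighter than 1; take delta = 5/108.
So delta = 5/108 works.

5/108


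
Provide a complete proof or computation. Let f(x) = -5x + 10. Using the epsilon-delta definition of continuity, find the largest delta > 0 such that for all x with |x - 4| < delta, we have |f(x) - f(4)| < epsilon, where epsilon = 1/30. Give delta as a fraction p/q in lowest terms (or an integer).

We compute f(4) = -5*(4) + 10 = -10.
|f(x) - f(4)| = |-5x + 10 - (-10)| = |-5(x - 4)| = 5|x - 4|.
We need 5|x - 4| < 1/30, i.e. |x - 4| < 1/30 / 5 = 1/150.
So any delta <= 1/150 works. Conversely, if delta > 1/150, then x = 4 + 1/150 satisfies |x - 4| = 1/150 < delta but |f(x) - f(4)| = 5 * 1/150 = 1/30, which is not < 1/30; so no larger delta works.
Hence the largest such delta is 1/150.

1/150


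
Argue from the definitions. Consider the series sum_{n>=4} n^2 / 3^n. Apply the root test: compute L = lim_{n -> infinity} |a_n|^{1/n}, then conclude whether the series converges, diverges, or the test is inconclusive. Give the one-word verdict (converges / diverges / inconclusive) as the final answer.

Let a_n denote the general term. Form |a_n|^(1/n) and simplify:
|a_n|^(1/n) = n^(2/n)/3
Take the limit as n -> infinity: L = 1/3.
Since L = 1/3 < 1, the root test implies convergence.

converges


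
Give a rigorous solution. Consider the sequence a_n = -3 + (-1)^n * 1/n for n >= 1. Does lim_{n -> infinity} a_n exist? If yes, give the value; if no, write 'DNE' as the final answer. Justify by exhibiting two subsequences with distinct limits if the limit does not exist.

Examine the behaviour of a_n along subsequences.
Even-n subsequence a_{2k} = -3 + 1/(2k) -> -3. Odd-n subsequence a_{2k+1} = -3 - 1/(2k+1) -> -3. Both tend to -3, which suggests the limit is -3; verify directly.
|a_n - (-3)| = |(-1)^n * 1/n| = 1/n for every n >= 1.
Given epsilon > 0, choose a positive integer N > 1/epsilon. Then for all n >= N, |a_n - (-3)| = 1/n <= 1/N < epsilon.
So by the definition of the limit, lim a_n exists and equals -3.

-3


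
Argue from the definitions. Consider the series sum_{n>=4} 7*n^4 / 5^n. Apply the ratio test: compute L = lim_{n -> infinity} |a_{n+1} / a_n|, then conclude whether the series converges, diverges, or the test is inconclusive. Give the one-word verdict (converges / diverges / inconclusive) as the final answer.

Let a_n denote the general term. Form the ratio a_{n+1}/a_n and simplify:
a_{n+1}/a_n = (n + 1)^4/(5*n^4)
Take the limit as n -> infinity: L = 1/5.
Since L = 1/5 < 1, the ratio test implies the series converges.

converges


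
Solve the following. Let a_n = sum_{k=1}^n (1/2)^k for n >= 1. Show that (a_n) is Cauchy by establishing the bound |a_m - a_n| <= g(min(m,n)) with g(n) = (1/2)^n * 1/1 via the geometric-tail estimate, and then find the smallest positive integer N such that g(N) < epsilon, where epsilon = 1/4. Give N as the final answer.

For m > n >= 1: |a_m - a_n| = sum_{k=n+1}^m (1/2)^k < sum_{k=n+1}^infinity (1/2)^k = (1/2)^(n+1) / (1 - 1/2) = (1/2)^n * (1/2) * (2/1) = (1/2)^n * 1/1.
So g(n) = (1/2)^n / 1. Since g(n) -> 0, (a_n) is Cauchy.
Now solve g(N) < 1/4: (1/2)^N / 1 < 1/4 <=> 2^N > 1 / (1 * 1/4) = 4.
Check powers of 2: 2^2 = 4 <= 4, 2^3 = 8 > 4.
So the smallest such N is 3. Check: g(3) = 1/(1 * 8) = 1/8 < 1/4.

3


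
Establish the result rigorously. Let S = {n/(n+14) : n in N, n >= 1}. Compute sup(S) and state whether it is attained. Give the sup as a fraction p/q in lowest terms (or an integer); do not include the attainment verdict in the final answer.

Analysis:
- Values: 1/15, 1/8, 3/17, 2/9, ... strictly increasing.
- Minimum is 1/15 (n=1); inf = 1/15 (attained).
- n/(n+14) = 1 - 14/(n+14) -> 1 from below as n -> infinity, and never equals 1.
- So sup = 1 (not attained).
Conclusion: sup(S) = 1, not attained in S.

1


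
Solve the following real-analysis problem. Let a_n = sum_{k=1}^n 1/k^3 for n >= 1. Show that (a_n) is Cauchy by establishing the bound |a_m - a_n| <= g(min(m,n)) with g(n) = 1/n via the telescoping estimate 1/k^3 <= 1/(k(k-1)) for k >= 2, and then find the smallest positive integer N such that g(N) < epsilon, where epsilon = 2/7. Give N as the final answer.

For m > n >= 1: |a_m - a_n| = sum_{k=n+1}^m 1/k^3.
Use 1/k^3 <= 1/(k(k-1)) = 1/(k-1) - 1/k for k >= 2 (which holds since k^3 >= k^2 >= k(k-1) for k >= 2):
sum_{k=n+1}^m 1/k^3 <= sum_{k=n+1}^m (1/(k-1) - 1/k) = 1/n - 1/m <= 1/n.
By symmetry the same bound holds with n,m swapped, so |a_m - a_n| <= 1/min(m,n) = g(min(m,n)). Since g(n) -> 0, (a_n) is Cauchy.
Now solve g(N) < 2/7: 1/N < 2/7 <=> N > 1/(2/7) = 7/2.
The smallest integer strictly greater than 7/2 is N = 4.
Check: g(4) = 1/4 < 2/7; g(3) = 1/3 >= 2/7. So N = 4.

4


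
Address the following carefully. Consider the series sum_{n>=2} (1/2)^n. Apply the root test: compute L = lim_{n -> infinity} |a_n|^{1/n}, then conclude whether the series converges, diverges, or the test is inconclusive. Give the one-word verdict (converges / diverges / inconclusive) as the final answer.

Let a_n denote the general term. Form |a_n|^(1/n) and simplify:
|a_n|^(1/n) = 1/2
Take the limit as n -> infinity: L = 1/2.
Since L = 1/2 < 1, the root test implies convergence.

converges


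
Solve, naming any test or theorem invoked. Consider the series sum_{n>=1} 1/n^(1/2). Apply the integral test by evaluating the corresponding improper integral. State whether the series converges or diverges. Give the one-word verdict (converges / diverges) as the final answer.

Let f(x) = 1/sqrt(x). Then f is positive, continuous, and decreasing on [1, infinity), so the integral test applies.
Compute the improper integral int_{1}^infinity f(x) dx:
  antiderivative F(x) = 2*sqrt(x).
  As x -> infinity, F(x) -> infinity (since p = 1/2 < 1).
  So the integral diverges. By the integral test, the series diverges.

diverges


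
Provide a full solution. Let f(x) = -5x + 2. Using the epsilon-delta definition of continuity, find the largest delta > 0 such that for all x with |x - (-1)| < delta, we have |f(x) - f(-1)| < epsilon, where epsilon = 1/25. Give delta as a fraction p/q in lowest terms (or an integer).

We compute f(-1) = -5*(-1) + 2 = 7.
|f(x) - f(-1)| = |-5x + 2 - (7)| = |-5(x - (-1))| = 5|x - (-1)|.
We need 5|x - (-1)| < 1/25, i.e. |x - (-1)| < 1/25 / 5 = 1/125.
So any delta <= 1/125 works. Conversely, if delta > 1/125, then x = -1 + 1/125 satisfies |x - (-1)| = 1/125 < delta but |f(x) - f(-1)| = 5 * 1/125 = 1/25, which is not < 1/25; so no larger delta works.
Hence the largest such delta is 1/125.

1/125


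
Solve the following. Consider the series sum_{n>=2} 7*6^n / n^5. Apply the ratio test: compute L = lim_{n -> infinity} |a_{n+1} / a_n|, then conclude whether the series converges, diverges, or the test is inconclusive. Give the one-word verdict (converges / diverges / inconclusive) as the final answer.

Let a_n denote the general term. Form the ratio a_{n+1}/a_n and simplify:
a_{n+1}/a_n = 6*n^5/(n + 1)^5
Take the limit as n -> infinity: L = 6.
Since L = 6 > 1 (or L = infinity), the ratio test implies the series diverges.

diverges


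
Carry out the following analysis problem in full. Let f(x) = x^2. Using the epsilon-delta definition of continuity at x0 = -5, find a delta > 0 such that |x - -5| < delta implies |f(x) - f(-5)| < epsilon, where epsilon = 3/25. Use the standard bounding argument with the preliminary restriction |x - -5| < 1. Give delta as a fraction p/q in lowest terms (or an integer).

Factor: |x^2 - (-5)^2| = |x - -5| * |x + -5|.
Impose |x - -5| < 1 first. Then |x + -5| = |(x - -5) + 2*(-5)| <= |x - -5| + 2*|-5| < 1 + 10 = 11.
So |x^2 - (-5)^2| < delta * 11.
We need delta * 11 <= 3/25, i.e. delta <= 3/25/11 = 3/275.
Since 3/275 < 1, this is tighter than 1; take delta = 3/275.
So delta = 3/275 works.

3/275


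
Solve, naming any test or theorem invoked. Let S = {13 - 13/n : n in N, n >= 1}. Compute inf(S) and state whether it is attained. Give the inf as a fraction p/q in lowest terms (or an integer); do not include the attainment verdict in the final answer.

Analysis:
- Values: 0, 13/2, 26/3, 39/4, ... strictly increasing.
- Minimum is 0 (n=1); inf = 0 (attained).
- 13 - 13/n -> 13 from below; sup = 13, not attained.
Conclusion: inf(S) = 0, attained in S.

0


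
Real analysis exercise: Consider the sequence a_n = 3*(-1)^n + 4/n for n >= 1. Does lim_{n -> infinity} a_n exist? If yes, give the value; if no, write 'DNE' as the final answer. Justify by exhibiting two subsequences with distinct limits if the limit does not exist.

Examine the behaviour of a_n along subsequences.
a_{2k} = 3 + 4/(2k) -> 3. a_{2k+1} = -3 + 4/(2k+1) -> -3.
Since these two subsequential limits are 3 and -3, distinct, the full sequence cannot converge (a convergent sequence has all subsequences tending to the same limit). So lim a_n does not exist.

DNE
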